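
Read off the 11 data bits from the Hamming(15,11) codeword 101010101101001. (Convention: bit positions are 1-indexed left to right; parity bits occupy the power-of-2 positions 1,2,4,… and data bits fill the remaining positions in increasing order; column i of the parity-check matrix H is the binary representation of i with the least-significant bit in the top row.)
Parity bits occupy power-of-2 positions; data bits are at positions {3,5,6,7,9,10,11,12,13,14,15} (1-indexed).
Extract: c[3]=1 c[5]=1 c[6]=0 c[7]=1 c[9]=1 c[10]=1 c[11]=0 c[12]=1 c[13]=0 c[14]=0 c[15]=1
Data = 11011101001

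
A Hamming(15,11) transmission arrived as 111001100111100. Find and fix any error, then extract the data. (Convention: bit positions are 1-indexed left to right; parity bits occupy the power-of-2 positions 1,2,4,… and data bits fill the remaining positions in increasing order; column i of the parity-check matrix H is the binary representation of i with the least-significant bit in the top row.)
Syndrome s = H · r^T (mod 2), r = 111001100111100:
  s[0] = (101010101010101)·(111001100111100) mod 2 = 1+0+1+0+0+0+1+0+0+0+1+0+1+0+0 mod 2 = 1
  s[1] = (011001100110011)·(111001100111100) mod 2 = 0+1+1+0+0+1+1+0+0+1+1+0+0+0+0 mod 2 = 0
  s[2] = (000111100001111)·(111001100111100) mod 2 = 0+0+0+0+0+1+1+0+0+0+0+1+1+0+0 mod 2 = 0
  s[3] = (000000011111111)·(111001100111100) mod 2 = 0+0+0+0+0+0+0+0+0+1+1+1+1+0+0 mod 2 = 0
Syndrome = 1000
Column 1 of H equals this syndrome → error at bit 1 (1-indexed).
Flip bit 1: 111001100111100 → 011001100111100
Extract data bits at positions {3,5,6,7,9,10,11,12,13,14,15}: 10110111100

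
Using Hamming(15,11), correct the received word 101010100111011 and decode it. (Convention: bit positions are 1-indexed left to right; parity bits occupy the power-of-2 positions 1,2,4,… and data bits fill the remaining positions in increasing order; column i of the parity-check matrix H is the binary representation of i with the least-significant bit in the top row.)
Syndrome s = H · r^T (mod 2), r = 101010100111011:
  s[0] = (101010101010101)·(101010100111011) mod 2 = 1+0+1+0+1+0+1+0+0+0+1+0+0+0+1 mod 2 = 0
  s[1] = (011001100110011)·(101010100111011) mod 2 = 0+0+1+0+0+0+1+0+0+1+1+0+0+1+1 mod 2 = 0
  s[2] = (000111100001111)·(101010100111011) mod 2 = 0+0+0+0+1+0+1+0+0+0+0+1+0+1+1 mod 2 = 1
  s[3] = (000000011111111)·(101010100111011) mod 2 = 0+0+0+0+0+0+0+0+0+1+1+1+0+1+1 mod 2 = 1
Syndrome = 0011
Column 12 of H equals this syndrome → error at bit 12 (1-indexed).
Flip bit 12: 101010100111011 → 101010100110011
Extract data bits at positions {3,5,6,7,9,10,11,12,13,14,15}: 11010110011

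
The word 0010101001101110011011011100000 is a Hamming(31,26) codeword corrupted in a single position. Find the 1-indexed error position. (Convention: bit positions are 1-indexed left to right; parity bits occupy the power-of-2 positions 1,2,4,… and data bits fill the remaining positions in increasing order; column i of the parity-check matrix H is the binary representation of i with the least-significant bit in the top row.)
Syndrome s = H · r^T (mod 2), r = 0010101001101110011011011100000:
  s[0] = (1010101010101010101010101010101)·(0010101001101110011011011100000) mod 2 = 0+0+1+0+1+0+1+0+0+0+1+0+1+0+1+0+0+0+1+0+1+0+0+0+1+0+0+0+0+0+0 mod 2 = 1
  s[1] = (0110011001100110011001100110011)·(0010101001101110011011011100000) mod 2 = 0+0+1+0+0+0+1+0+0+1+1+0+0+1+1+0+0+1+1+0+0+1+0+0+0+1+0+0+0+0+0 mod 2 = 0
  s[2] = (0001111000011110000111100001111)·(0010101001101110011011011100000) mod 2 = 0+0+0+0+1+0+1+0+0+0+0+0+1+1+1+0+0+0+0+0+1+1+0+0+0+0+0+0+0+0+0 mod 2 = 1
  s[3] = (0000000111111110000000011111111)·(0010101001101110011011011100000) mod 2 = 0+0+0+0+0+0+0+0+0+1+1+0+1+1+1+0+0+0+0+0+0+0+0+1+1+1+0+0+0+0+0 mod 2 = 0
  s[4] = (0000000000000001111111111111111)·(0010101001101110011011011100000) mod 2 = 0+0+0+0+0+0+0+0+0+0+0+0+0+0+0+0+0+1+1+0+1+1+0+1+1+1+0+0+0+0+0 mod 2 = 1
Syndrome = 10101
Column i of H is the binary representation of i, so the syndrome is the binary index of the flipped bit.
Read s = 10101 with s[0] as LSB: 1·2^0 + 0·2^1 + 1·2^2 + 0·2^3 + 1·2^4 = 21.
Error is at bit position 21.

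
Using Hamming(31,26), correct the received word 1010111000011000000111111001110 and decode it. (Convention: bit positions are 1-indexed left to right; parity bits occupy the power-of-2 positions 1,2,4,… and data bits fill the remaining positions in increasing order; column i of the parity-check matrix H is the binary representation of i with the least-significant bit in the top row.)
Syndrome s = H · r^T (mod 2), r = 1010111000011000000111111001110:
  s[0] = (1010101010101010101010101010101)·(1010111000011000000111111001110) mod 2 = 1+0+1+0+1+0+1+0+0+0+0+0+1+0+0+0+0+0+0+0+1+0+1+0+1+0+0+0+1+0+0 mod 2 = 1
  s[1] = (0110011001100110011001100110011)·(1010111000011000000111111001110) mod 2 = 0+0+1+0+0+1+1+0+0+0+0+0+0+0+0+0+0+0+0+0+0+1+1+0+0+0+0+0+0+1+0 mod 2 = 0
  s[2] = (0001111000011110000111100001111)·(1010111000011000000111111001110) mod 2 = 0+0+0+0+1+1+1+0+0+0+0+1+1+0+0+0+0+0+0+1+1+1+1+0+0+0+0+1+1+1+0 mod 2 = 0
  s[3] = (0000000111111110000000011111111)·(1010111000011000000111111001110) mod 2 = 0+0+0+0+0+0+0+0+0+0+0+1+1+0+0+0+0+0+0+0+0+0+0+1+1+0+0+1+1+1+0 mod 2 = 1
  s[4] = (0000000000000001111111111111111)·(1010111000011000000111111001110) mod 2 = 0+0+0+0+0+0+0+0+0+0+0+0+0+0+0+0+0+0+0+1+1+1+1+1+1+0+0+1+1+1+0 mod 2 = 1
Syndrome = 10011
Column 25 of H equals this syndrome → error at bit 25 (1-indexed).
Flip bit 25: 1010111000011000000111111001110 → 1010111000011000000111110001110
Extract data bits at positions {3,5,6,7,9,10,11,12,13,14,15,17,18,19,20,21,22,23,24,25,26,27,28,29,30,31}: 11110001100000111110001110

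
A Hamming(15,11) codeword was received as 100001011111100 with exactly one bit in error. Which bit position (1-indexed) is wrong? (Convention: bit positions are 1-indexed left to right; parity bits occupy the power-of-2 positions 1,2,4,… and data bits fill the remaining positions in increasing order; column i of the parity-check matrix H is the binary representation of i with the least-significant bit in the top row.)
Syndrome s = H · r^T (mod 2), r = 100001011111100:
  s[0] = (101010101010101)·(100001011111100) mod 2 = 1+0+0+0+0+0+0+0+1+0+1+0+1+0+0 mod 2 = 0
  s[1] = (011001100110011)·(100001011111100) mod 2 = 0+0+0+0+0+1+0+0+0+1+1+0+0+0+0 mod 2 = 1
  s[2] = (000111100001111)·(100001011111100) mod 2 = 0+0+0+0+0+1+0+0+0+0+0+1+1+0+0 mod 2 = 1
  s[3] = (000000011111111)·(100001011111100) mod 2 = 0+0+0+0+0+0+0+1+1+1+1+1+1+0+0 mod 2 = 0
Syndrome = 0110
Column i of H is the binary representation of i, so the syndrome is the binary index of the flipped bit.
Read s = 0110 with s[0] as LSB: 0·2^0 + 1·2^1 + 1·2^2 + 0·2^3 = 6.
Error is at bit position 6.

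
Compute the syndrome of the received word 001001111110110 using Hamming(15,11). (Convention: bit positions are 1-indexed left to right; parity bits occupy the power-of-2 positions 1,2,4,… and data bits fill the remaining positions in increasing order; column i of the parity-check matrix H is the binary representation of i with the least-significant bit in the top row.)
Syndrome s = H · r^T (mod 2), r = 001001111110110:
  s[0] = (101010101010101)·(001001111110110) mod 2 = 0+0+1+0+0+0+1+0+1+0+1+0+1+0+0 mod 2 = 1
  s[1] = (011001100110011)·(001001111110110) mod 2 = 0+0+1+0+0+1+1+0+0+1+1+0+0+1+0 mod 2 = 0
  s[2] = (000111100001111)·(001001111110110) mod 2 = 0+0+0+0+0+1+1+0+0+0+0+0+1+1+0 mod 2 = 0
  s[3] = (000000011111111)·(001001111110110) mod 2 = 0+0+0+0+0+0+0+1+1+1+1+0+1+1+0 mod 2 = 0
Syndrome = 1000
Non-zero syndrome: error at position 1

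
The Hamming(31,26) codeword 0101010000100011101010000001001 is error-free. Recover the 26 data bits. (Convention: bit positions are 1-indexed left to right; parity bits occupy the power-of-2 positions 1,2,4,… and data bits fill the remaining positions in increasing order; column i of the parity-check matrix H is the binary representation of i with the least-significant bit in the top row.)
Parity bits occupy power-of-2 positions; data bits are at positions {3,5,6,7,9,10,11,12,13,14,15,17,18,19,20,21,22,23,24,25,26,27,28,29,30,31} (1-indexed).
Extract: c[3]=0 c[5]=0 c[6]=1 c[7]=0 c[9]=0 c[10]=0 c[11]=1 c[12]=0 c[13]=0 c[14]=0 c[15]=1 c[17]=1 c[18]=0 c[19]=1 c[20]=0 c[21]=1 c[22]=0 c[23]=0 c[24]=0 c[25]=0 c[26]=0 c[27]=0 c[28]=1 c[29]=0 c[30]=0 c[31]=1
Data = 00100010001101010000001001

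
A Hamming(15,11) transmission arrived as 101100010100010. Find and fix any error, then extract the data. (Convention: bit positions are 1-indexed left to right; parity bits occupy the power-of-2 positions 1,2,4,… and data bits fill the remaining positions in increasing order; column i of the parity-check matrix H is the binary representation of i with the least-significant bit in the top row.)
Syndrome s = H · r^T (mod 2), r = 101100010100010:
  s[0] = (101010101010101)·(101100010100010) mod 2 = 1+0+1+0+0+0+0+0+0+0+0+0+0+0+0 mod 2 = 0
  s[1] = (011001100110011)·(101100010100010) mod 2 = 0+0+1+0+0+0+0+0+0+1+0+0+0+1+0 mod 2 = 1
  s[2] = (000111100001111)·(101100010100010) mod 2 = 0+0+0+1+0+0+0+0+0+0+0+0+0+1+0 mod 2 = 0
  s[3] = (000000011111111)·(101100010100010) mod 2 = 0+0+0+0+0+0+0+1+0+1+0+0+0+1+0 mod 2 = 1
Syndrome = 0101
Column 10 of H equals this syndrome → error at bit 10 (1-indexed).
Flip bit 10: 101100010100010 → 101100010000010
Extract data bits at positions {3,5,6,7,9,10,11,12,13,14,15}: 10000000010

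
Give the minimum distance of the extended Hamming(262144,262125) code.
d_min = 4 (adding an overall parity bit to Hamming(262143,262125) raises d_min from 3 to 4).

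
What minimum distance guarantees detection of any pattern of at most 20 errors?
Detecting e errors requires d_min ≥ e + 1 = 20 + 1 = 21.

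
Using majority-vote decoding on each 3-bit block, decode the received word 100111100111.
Split into 3-bit blocks and majority-vote each:
  block 1 = 100: 1 ones, 2 zeros → 0
  block 2 = 111: 3 ones, 0 zeros → 1
  block 3 = 100: 1 ones, 2 zeros → 0
  block 4 = 111: 3 ones, 0 zeros → 1
Decoded = 0101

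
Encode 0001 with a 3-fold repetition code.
Repeat each bit 3× and concatenate:
0→000  0→000  0→000  1→111
Codeword = 000000000111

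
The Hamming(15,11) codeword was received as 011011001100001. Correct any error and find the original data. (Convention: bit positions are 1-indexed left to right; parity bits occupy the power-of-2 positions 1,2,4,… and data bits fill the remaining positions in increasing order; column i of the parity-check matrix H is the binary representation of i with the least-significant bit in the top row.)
Syndrome s = H · r^T (mod 2), r = 011011001100001:
  s[0] = (101010101010101)·(011011001100001) mod 2 = 0+0+1+0+1+0+0+0+1+0+0+0+0+0+1 mod 2 = 0
  s[1] = (011001100110011)·(011011001100001) mod 2 = 0+1+1+0+0+1+0+0+0+1+0+0+0+0+1 mod 2 = 1
  s[2] = (000111100001111)·(011011001100001) mod 2 = 0+0+0+0+1+1+0+0+0+0+0+0+0+0+1 mod 2 = 1
  s[3] = (000000011111111)·(011011001100001) mod 2 = 0+0+0+0+0+0+0+0+1+1+0+0+0+0+1 mod 2 = 1
Syndrome = 0111
Column 14 of H equals this syndrome → error at bit 14 (1-indexed).
Flip bit 14: 011011001100001 → 011011001100011
Extract data bits at positions {3,5,6,7,9,10,11,12,13,14,15}: 11101100011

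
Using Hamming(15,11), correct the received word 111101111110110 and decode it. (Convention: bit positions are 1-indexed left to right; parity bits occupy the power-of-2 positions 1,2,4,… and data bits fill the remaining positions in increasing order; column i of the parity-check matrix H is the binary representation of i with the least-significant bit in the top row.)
Syndrome s = H · r^T (mod 2), r = 111101111110110:
  s[0] = (101010101010101)·(111101111110110) mod 2 = 1+0+1+0+0+0+1+0+1+0+1+0+1+0+0 mod 2 = 0
  s[1] = (011001100110011)·(111101111110110) mod 2 = 0+1+1+0+0+1+1+0+0+1+1+0+0+1+0 mod 2 = 1
  s[2] = (000111100001111)·(111101111110110) mod 2 = 0+0+0+1+0+1+1+0+0+0+0+0+1+1+0 mod 2 = 1
  s[3] = (000000011111111)·(111101111110110) mod 2 = 0+0+0+0+0+0+0+1+1+1+1+0+1+1+0 mod 2 = 0
Syndrome = 0110
Column 6 of H equals this syndrome → error at bit 6 (1-indexed).
Flip bit 6: 111101111110110 → 111100111110110
Extract data bits at positions {3,5,6,7,9,10,11,12,13,14,15}: 10011110110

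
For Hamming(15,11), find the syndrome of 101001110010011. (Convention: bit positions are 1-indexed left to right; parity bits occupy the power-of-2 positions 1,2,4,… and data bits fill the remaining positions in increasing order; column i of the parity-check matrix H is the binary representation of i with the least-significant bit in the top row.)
Syndrome s = H · r^T (mod 2), r = 101001110010011:
  s[0] = (101010101010101)·(101001110010011) mod 2 = 1+0+1+0+0+0+1+0+0+0+1+0+0+0+1 mod 2 = 1
  s[1] = (011001100110011)·(101001110010011) mod 2 = 0+0+1+0+0+1+1+0+0+0+1+0+0+1+1 mod 2 = 0
  s[2] = (000111100001111)·(101001110010011) mod 2 = 0+0+0+0+0+1+1+0+0+0+0+0+0+1+1 mod 2 = 0
  s[3] = (000000011111111)·(101001110010011) mod 2 = 0+0+0+0+0+0+0+1+0+0+1+0+0+1+1 mod 2 = 0
Syndrome = 1000
Non-zero syndrome: error at position 1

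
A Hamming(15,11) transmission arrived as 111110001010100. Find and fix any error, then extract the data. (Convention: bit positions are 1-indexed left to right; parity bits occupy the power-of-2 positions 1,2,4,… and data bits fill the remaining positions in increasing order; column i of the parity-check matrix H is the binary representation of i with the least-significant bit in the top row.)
Syndrome s = H · r^T (mod 2), r = 111110001010100:
  s[0] = (101010101010101)·(111110001010100) mod 2 = 1+0+1+0+1+0+0+0+1+0+1+0+1+0+0 mod 2 = 0
  s[1] = (011001100110011)·(111110001010100) mod 2 = 0+1+1+0+0+0+0+0+0+0+1+0+0+0+0 mod 2 = 1
  s[2] = (000111100001111)·(111110001010100) mod 2 = 0+0+0+1+1+0+0+0+0+0+0+0+1+0+0 mod 2 = 1
  s[3] = (000000011111111)·(111110001010100) mod 2 = 0+0+0+0+0+0+0+0+1+0+1+0+1+0+0 mod 2 = 1
Syndrome = 0111
Column 14 of H equals this syndrome → error at bit 14 (1-indexed).
Flip bit 14: 111110001010100 → 111110001010110
Extract data bits at positions {3,5,6,7,9,10,11,12,13,14,15}: 11001010110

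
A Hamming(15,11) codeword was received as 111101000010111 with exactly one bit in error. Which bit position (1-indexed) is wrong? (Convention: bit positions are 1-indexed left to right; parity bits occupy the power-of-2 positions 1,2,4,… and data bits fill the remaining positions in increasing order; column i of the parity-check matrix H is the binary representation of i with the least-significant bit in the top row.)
Syndrome s = H · r^T (mod 2), r = 111101000010111:
  s[0] = (101010101010101)·(111101000010111) mod 2 = 1+0+1+0+0+0+0+0+0+0+1+0+1+0+1 mod 2 = 1
  s[1] = (011001100110011)·(111101000010111) mod 2 = 0+1+1+0+0+1+0+0+0+0+1+0+0+1+1 mod 2 = 0
  s[2] = (000111100001111)·(111101000010111) mod 2 = 0+0+0+1+0+1+0+0+0+0+0+0+1+1+1 mod 2 = 1
  s[3] = (000000011111111)·(111101000010111) mod 2 = 0+0+0+0+0+0+0+0+0+0+1+0+1+1+1 mod 2 = 0
Syndrome = 1010
Column i of H is the binary representation of i, so the syndrome is the binary index of the flipped bit.
Read s = 1010 with s[0] as LSB: 1·2^0 + 0·2^1 + 1·2^2 + 0·2^3 = 5.
Error is at bit position 5.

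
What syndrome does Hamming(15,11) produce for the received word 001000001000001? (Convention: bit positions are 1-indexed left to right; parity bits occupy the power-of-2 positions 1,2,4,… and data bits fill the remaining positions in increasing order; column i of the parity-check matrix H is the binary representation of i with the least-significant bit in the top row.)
Syndrome s = H · r^T (mod 2), r = 001000001000001:
  s[0] = (101010101010101)·(001000001000001) mod 2 = 0+0+1+0+0+0+0+0+1+0+0+0+0+0+1 mod 2 = 1
  s[1] = (011001100110011)·(001000001000001) mod 2 = 0+0+1+0+0+0+0+0+0+0+0+0+0+0+1 mod 2 = 0
  s[2] = (000111100001111)·(001000001000001) mod 2 = 0+0+0+0+0+0+0+0+0+0+0+0+0+0+1 mod 2 = 1
  s[3] = (000000011111111)·(001000001000001) mod 2 = 0+0+0+0+0+0+0+0+1+0+0+0+0+0+1 mod 2 = 0
Syndrome = 1010
Non-zero syndrome: error at position 5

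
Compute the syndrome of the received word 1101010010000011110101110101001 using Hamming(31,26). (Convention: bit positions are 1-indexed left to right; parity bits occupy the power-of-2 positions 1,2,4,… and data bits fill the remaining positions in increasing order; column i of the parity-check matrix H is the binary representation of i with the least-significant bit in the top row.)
Syndrome s = H · r^T (mod 2), r = 1101010010000011110101110101001:
  s[0] = (1010101010101010101010101010101)·(1101010010000011110101110101001) mod 2 = 1+0+0+0+0+0+0+0+1+0+0+0+0+0+1+0+1+0+0+0+0+0+1+0+0+0+0+0+0+0+1 mod 2 = 0
  s[1] = (0110011001100110011001100110011)·(1101010010000011110101110101001) mod 2 = 0+1+0+0+0+1+0+0+0+0+0+0+0+0+1+0+0+1+0+0+0+1+1+0+0+1+0+0+0+0+1 mod 2 = 0
  s[2] = (0001111000011110000111100001111)·(1101010010000011110101110101001) mod 2 = 0+0+0+1+0+1+0+0+0+0+0+0+0+0+1+0+0+0+0+1+0+1+1+0+0+0+0+1+0+0+1 mod 2 = 0
  s[3] = (0000000111111110000000011111111)·(1101010010000011110101110101001) mod 2 = 0+0+0+0+0+0+0+0+1+0+0+0+0+0+1+0+0+0+0+0+0+0+0+1+0+1+0+1+0+0+1 mod 2 = 0
  s[4] = (0000000000000001111111111111111)·(1101010010000011110101110101001) mod 2 = 0+0+0+0+0+0+0+0+0+0+0+0+0+0+0+1+1+1+0+1+0+1+1+1+0+1+0+1+0+0+1 mod 2 = 0
Syndrome = 00000
s = 0: no error detected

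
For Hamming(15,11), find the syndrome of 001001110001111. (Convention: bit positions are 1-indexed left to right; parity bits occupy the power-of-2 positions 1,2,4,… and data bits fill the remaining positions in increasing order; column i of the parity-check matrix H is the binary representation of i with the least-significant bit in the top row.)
Syndrome s = H · r^T (mod 2), r = 001001110001111:
  s[0] = (101010101010101)·(001001110001111) mod 2 = 0+0+1+0+0+0+1+0+0+0+0+0+1+0+1 mod 2 = 0
  s[1] = (011001100110011)·(001001110001111) mod 2 = 0+0+1+0+0+1+1+0+0+0+0+0+0+1+1 mod 2 = 1
  s[2] = (000111100001111)·(001001110001111) mod 2 = 0+0+0+0+0+1+1+0+0+0+0+1+1+1+1 mod 2 = 0
  s[3] = (000000011111111)·(001001110001111) mod 2 = 0+0+0+0+0+0+0+1+0+0+0+1+1+1+1 mod 2 = 1
Syndrome = 0101
Non-zero syndrome: error at position 10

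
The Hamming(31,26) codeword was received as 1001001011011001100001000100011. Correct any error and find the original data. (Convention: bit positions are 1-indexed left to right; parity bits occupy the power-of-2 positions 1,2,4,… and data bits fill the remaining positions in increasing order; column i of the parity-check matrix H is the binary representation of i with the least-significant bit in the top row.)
Syndrome s = H · r^T (mod 2), r = 1001001011011001100001000100011:
  s[0] = (1010101010101010101010101010101)·(1001001011011001100001000100011) mod 2 = 1+0+0+0+0+0+1+0+1+0+0+0+1+0+0+0+1+0+0+0+0+0+0+0+0+0+0+0+0+0+1 mod 2 = 0
  s[1] = (0110011001100110011001100110011)·(1001001011011001100001000100011) mod 2 = 0+0+0+0+0+0+1+0+0+1+0+0+0+0+0+0+0+0+0+0+0+1+0+0+0+1+0+0+0+1+1 mod 2 = 0
  s[2] = (0001111000011110000111100001111)·(1001001011011001100001000100011) mod 2 = 0+0+0+1+0+0+1+0+0+0+0+1+1+0+0+0+0+0+0+0+0+1+0+0+0+0+0+0+0+1+1 mod 2 = 1
  s[3] = (0000000111111110000000011111111)·(1001001011011001100001000100011) mod 2 = 0+0+0+0+0+0+0+0+1+1+0+1+1+0+0+0+0+0+0+0+0+0+0+0+0+1+0+0+0+1+1 mod 2 = 1
  s[4] = (0000000000000001111111111111111)·(1001001011011001100001000100011) mod 2 = 0+0+0+0+0+0+0+0+0+0+0+0+0+0+0+1+1+0+0+0+0+1+0+0+0+1+0+0+0+1+1 mod 2 = 0
Syndrome = 00110
Column 12 of H equals this syndrome → error at bit 12 (1-indexed).
Flip bit 12: 1001001011011001100001000100011 → 1001001011001001100001000100011
Extract data bits at positions {3,5,6,7,9,10,11,12,13,14,15,17,18,19,20,21,22,23,24,25,26,27,28,29,30,31}: 00011100100100001000100011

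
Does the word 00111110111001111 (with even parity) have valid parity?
Sum of all bits: 0+0+1+1+1+1+1+0+1+1+1+0+0+1+1+1+1 = 12; 12 mod 2 = 0. Result is 0 → valid parity.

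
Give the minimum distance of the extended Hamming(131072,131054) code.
d_min = 4 (adding an overall parity bit to Hamming(131071,131054) raises d_min from 3 to 4).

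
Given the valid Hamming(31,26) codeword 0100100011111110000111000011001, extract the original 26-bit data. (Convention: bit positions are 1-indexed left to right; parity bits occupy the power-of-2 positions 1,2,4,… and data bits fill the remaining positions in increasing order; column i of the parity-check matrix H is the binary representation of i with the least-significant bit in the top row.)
Parity bits occupy power-of-2 positions; data bits are at positions {3,5,6,7,9,10,11,12,13,14,15,17,18,19,20,21,22,23,24,25,26,27,28,29,30,31} (1-indexed).
Extract: c[3]=0 c[5]=1 c[6]=0 c[7]=0 c[9]=1 c[10]=1 c[11]=1 c[12]=1 c[13]=1 c[14]=1 c[15]=1 c[17]=0 c[18]=0 c[19]=0 c[20]=1 c[21]=1 c[22]=1 c[23]=0 c[24]=0 c[25]=0 c[26]=0 c[27]=1 c[28]=1 c[29]=0 c[30]=0 c[31]=1
Data = 01001111111000111000011001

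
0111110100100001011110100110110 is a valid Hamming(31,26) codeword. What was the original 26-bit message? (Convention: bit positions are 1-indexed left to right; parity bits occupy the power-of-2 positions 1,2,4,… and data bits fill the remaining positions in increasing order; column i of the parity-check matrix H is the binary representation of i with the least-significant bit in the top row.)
Parity bits occupy power-of-2 positions; data bits are at positions {3,5,6,7,9,10,11,12,13,14,15,17,18,19,20,21,22,23,24,25,26,27,28,29,30,31} (1-indexed).
Extract: c[3]=1 c[5]=1 c[6]=1 c[7]=0 c[9]=0 c[10]=0 c[11]=1 c[12]=0 c[13]=0 c[14]=0 c[15]=0 c[17]=0 c[18]=1 c[19]=1 c[20]=1 c[21]=1 c[22]=0 c[23]=1 c[24]=0 c[25]=0 c[26]=1 c[27]=1 c[28]=0 c[29]=1 c[30]=1 c[31]=0
Data = 11100010000011110100110110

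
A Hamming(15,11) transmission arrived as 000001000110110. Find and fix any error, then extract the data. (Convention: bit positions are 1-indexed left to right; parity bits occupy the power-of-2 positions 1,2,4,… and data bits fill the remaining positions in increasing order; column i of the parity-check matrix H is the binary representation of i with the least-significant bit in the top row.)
Syndrome s = H · r^T (mod 2), r = 000001000110110:
  s[0] = (101010101010101)·(000001000110110) mod 2 = 0+0+0+0+0+0+0+0+0+0+1+0+1+0+0 mod 2 = 0
  s[1] = (011001100110011)·(000001000110110) mod 2 = 0+0+0+0+0+1+0+0+0+1+1+0+0+1+0 mod 2 = 0
  s[2] = (000111100001111)·(000001000110110) mod 2 = 0+0+0+0+0+1+0+0+0+0+0+0+1+1+0 mod 2 = 1
  s[3] = (000000011111111)·(000001000110110) mod 2 = 0+0+0+0+0+0+0+0+0+1+1+0+1+1+0 mod 2 = 0
Syndrome = 0010
Column 4 of H equals this syndrome → error at bit 4 (1-indexed).
Flip bit 4: 000001000110110 → 000101000110110
Extract data bits at positions {3,5,6,7,9,10,11,12,13,14,15}: 00100110110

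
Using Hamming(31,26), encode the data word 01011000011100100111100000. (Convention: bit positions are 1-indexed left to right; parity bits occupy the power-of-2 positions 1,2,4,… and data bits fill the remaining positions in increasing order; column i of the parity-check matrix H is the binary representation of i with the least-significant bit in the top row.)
Codeword c = d · G (mod 2), d = 01011000011100100111100000:
  c[0] = d·G[:,0] = (01011000011100100111100000)·(11011010101101010101010101) mod 2 = 0+1+0+1+1+0+0+0+0+0+1+1+0+0+0+0+0+1+0+1+0+0+0+0+0+0 mod 2 = 1
  c[1] = d·G[:,1] = (01011000011100100111100000)·(10110110011011001100110011) mod 2 = 0+0+0+1+0+0+0+0+0+1+1+0+0+0+0+0+0+1+0+0+1+0+0+0+0+0 mod 2 = 1
  c[2] = d·G[:,2] = (01011000011100100111100000)·(10000000000000000000000000) mod 2 = 0+0+0+0+0+0+0+0+0+0+0+0+0+0+0+0+0+0+0+0+0+0+0+0+0+0 mod 2 = 0
  c[3] = d·G[:,3] = (01011000011100100111100000)·(01110001111000111100001111) mod 2 = 0+1+0+1+0+0+0+0+0+1+1+0+0+0+1+0+0+1+0+0+0+0+0+0+0+0 mod 2 = 0
  c[4] = d·G[:,4] = (01011000011100100111100000)·(01000000000000000000000000) mod 2 = 0+1+0+0+0+0+0+0+0+0+0+0+0+0+0+0+0+0+0+0+0+0+0+0+0+0 mod 2 = 1
  c[5] = d·G[:,5] = (01011000011100100111100000)·(00100000000000000000000000) mod 2 = 0+0+0+0+0+0+0+0+0+0+0+0+0+0+0+0+0+0+0+0+0+0+0+0+0+0 mod 2 = 0
  c[6] = d·G[:,6] = (01011000011100100111100000)·(00010000000000000000000000) mod 2 = 0+0+0+1+0+0+0+0+0+0+0+0+0+0+0+0+0+0+0+0+0+0+0+0+0+0 mod 2 = 1
  c[7] = d·G[:,7] = (01011000011100100111100000)·(00001111111000000011111111) mod 2 = 0+0+0+0+1+0+0+0+0+1+1+0+0+0+0+0+0+0+1+1+1+0+0+0+0+0 mod 2 = 0
  c[8] = d·G[:,8] = (01011000011100100111100000)·(00001000000000000000000000) mod 2 = 0+0+0+0+1+0+0+0+0+0+0+0+0+0+0+0+0+0+0+0+0+0+0+0+0+0 mod 2 = 1
  c[9] = d·G[:,9] = (01011000011100100111100000)·(00000100000000000000000000) mod 2 = 0+0+0+0+0+0+0+0+0+0+0+0+0+0+0+0+0+0+0+0+0+0+0+0+0+0 mod 2 = 0
  c[10] = d·G[:,10] = (01011000011100100111100000)·(00000010000000000000000000) mod 2 = 0+0+0+0+0+0+0+0+0+0+0+0+0+0+0+0+0+0+0+0+0+0+0+0+0+0 mod 2 = 0
  c[11] = d·G[:,11] = (01011000011100100111100000)·(00000001000000000000000000) mod 2 = 0+0+0+0+0+0+0+0+0+0+0+0+0+0+0+0+0+0+0+0+0+0+0+0+0+0 mod 2 = 0
  c[12] = d·G[:,12] = (01011000011100100111100000)·(00000000100000000000000000) mod 2 = 0+0+0+0+0+0+0+0+0+0+0+0+0+0+0+0+0+0+0+0+0+0+0+0+0+0 mod 2 = 0
  c[13] = d·G[:,13] = (01011000011100100111100000)·(00000000010000000000000000) mod 2 = 0+0+0+0+0+0+0+0+0+1+0+0+0+0+0+0+0+0+0+0+0+0+0+0+0+0 mod 2 = 1
  c[14] = d·G[:,14] = (01011000011100100111100000)·(00000000001000000000000000) mod 2 = 0+0+0+0+0+0+0+0+0+0+1+0+0+0+0+0+0+0+0+0+0+0+0+0+0+0 mod 2 = 1
  c[15] = d·G[:,15] = (01011000011100100111100000)·(00000000000111111111111111) mod 2 = 0+0+0+0+0+0+0+0+0+0+0+1+0+0+1+0+0+1+1+1+1+0+0+0+0+0 mod 2 = 0
  c[16] = d·G[:,16] = (01011000011100100111100000)·(00000000000100000000000000) mod 2 = 0+0+0+0+0+0+0+0+0+0+0+1+0+0+0+0+0+0+0+0+0+0+0+0+0+0 mod 2 = 1
  c[17] = d·G[:,17] = (01011000011100100111100000)·(00000000000010000000000000) mod 2 = 0+0+0+0+0+0+0+0+0+0+0+0+0+0+0+0+0+0+0+0+0+0+0+0+0+0 mod 2 = 0
  c[18] = d·G[:,18] = (01011000011100100111100000)·(00000000000001000000000000) mod 2 = 0+0+0+0+0+0+0+0+0+0+0+0+0+0+0+0+0+0+0+0+0+0+0+0+0+0 mod 2 = 0
  c[19] = d·G[:,19] = (01011000011100100111100000)·(00000000000000100000000000) mod 2 = 0+0+0+0+0+0+0+0+0+0+0+0+0+0+1+0+0+0+0+0+0+0+0+0+0+0 mod 2 = 1
  c[20] = d·G[:,20] = (01011000011100100111100000)·(00000000000000010000000000) mod 2 = 0+0+0+0+0+0+0+0+0+0+0+0+0+0+0+0+0+0+0+0+0+0+0+0+0+0 mod 2 = 0
  c[21] = d·G[:,21] = (01011000011100100111100000)·(00000000000000001000000000) mod 2 = 0+0+0+0+0+0+0+0+0+0+0+0+0+0+0+0+0+0+0+0+0+0+0+0+0+0 mod 2 = 0
  c[22] = d·G[:,22] = (01011000011100100111100000)·(00000000000000000100000000) mod 2 = 0+0+0+0+0+0+0+0+0+0+0+0+0+0+0+0+0+1+0+0+0+0+0+0+0+0 mod 2 = 1
  c[23] = d·G[:,23] = (01011000011100100111100000)·(00000000000000000010000000) mod 2 = 0+0+0+0+0+0+0+0+0+0+0+0+0+0+0+0+0+0+1+0+0+0+0+0+0+0 mod 2 = 1
  c[24] = d·G[:,24] = (01011000011100100111100000)·(00000000000000000001000000) mod 2 = 0+0+0+0+0+0+0+0+0+0+0+0+0+0+0+0+0+0+0+1+0+0+0+0+0+0 mod 2 = 1
  c[25] = d·G[:,25] = (01011000011100100111100000)·(00000000000000000000100000) mod 2 = 0+0+0+0+0+0+0+0+0+0+0+0+0+0+0+0+0+0+0+0+1+0+0+0+0+0 mod 2 = 1
  c[26] = d·G[:,26] = (01011000011100100111100000)·(00000000000000000000010000) mod 2 = 0+0+0+0+0+0+0+0+0+0+0+0+0+0+0+0+0+0+0+0+0+0+0+0+0+0 mod 2 = 0
  c[27] = d·G[:,27] = (01011000011100100111100000)·(00000000000000000000001000) mod 2 = 0+0+0+0+0+0+0+0+0+0+0+0+0+0+0+0+0+0+0+0+0+0+0+0+0+0 mod 2 = 0
  c[28] = d·G[:,28] = (01011000011100100111100000)·(00000000000000000000000100) mod 2 = 0+0+0+0+0+0+0+0+0+0+0+0+0+0+0+0+0+0+0+0+0+0+0+0+0+0 mod 2 = 0
  c[29] = d·G[:,29] = (01011000011100100111100000)·(00000000000000000000000010) mod 2 = 0+0+0+0+0+0+0+0+0+0+0+0+0+0+0+0+0+0+0+0+0+0+0+0+0+0 mod 2 = 0
  c[30] = d·G[:,30] = (01011000011100100111100000)·(00000000000000000000000001) mod 2 = 0+0+0+0+0+0+0+0+0+0+0+0+0+0+0+0+0+0+0+0+0+0+0+0+0+0 mod 2 = 0
Codeword = 1100101010000110100100111100000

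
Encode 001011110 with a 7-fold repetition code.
Repeat each bit 7× and concatenate:
0→0000000  0→0000000  1→1111111  0→0000000  1→1111111  1→1111111  1→1111111  1→1111111  0→0000000
Codeword = 000000000000001111111000000011111111111111111111111111110000000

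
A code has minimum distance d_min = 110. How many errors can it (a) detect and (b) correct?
(a) Detection requires d_min ≥ e+1, so e ≤ d_min − 1 = 109.
(b) Correction requires d_min ≥ 2t+1, so t ≤ ⌊(d_min − 1)/2⌋ = ⌊109/2⌋ = 54.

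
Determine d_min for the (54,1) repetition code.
d_min = 54 (the only two codewords are 0…0 and 1…1, differing in all 54 positions).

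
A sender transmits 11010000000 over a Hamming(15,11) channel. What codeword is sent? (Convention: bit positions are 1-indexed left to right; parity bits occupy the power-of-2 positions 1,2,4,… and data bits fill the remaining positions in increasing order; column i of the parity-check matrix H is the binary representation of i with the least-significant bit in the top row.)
Codeword c = d · G (mod 2), d = 11010000000:
  c[0] = d·G[:,0] = (11010000000)·(11011010101) mod 2 = 1+1+0+1+0+0+0+0+0+0+0 mod 2 = 1
  c[1] = d·G[:,1] = (11010000000)·(10110110011) mod 2 = 1+0+0+1+0+0+0+0+0+0+0 mod 2 = 0
  c[2] = d·G[:,2] = (11010000000)·(10000000000) mod 2 = 1+0+0+0+0+0+0+0+0+0+0 mod 2 = 1
  c[3] = d·G[:,3] = (11010000000)·(01110001111) mod 2 = 0+1+0+1+0+0+0+0+0+0+0 mod 2 = 0
  c[4] = d·G[:,4] = (11010000000)·(01000000000) mod 2 = 0+1+0+0+0+0+0+0+0+0+0 mod 2 = 1
  c[5] = d·G[:,5] = (11010000000)·(00100000000) mod 2 = 0+0+0+0+0+0+0+0+0+0+0 mod 2 = 0
  c[6] = d·G[:,6] = (11010000000)·(00010000000) mod 2 = 0+0+0+1+0+0+0+0+0+0+0 mod 2 = 1
  c[7] = d·G[:,7] = (11010000000)·(00001111111) mod 2 = 0+0+0+0+0+0+0+0+0+0+0 mod 2 = 0
  c[8] = d·G[:,8] = (11010000000)·(00001000000) mod 2 = 0+0+0+0+0+0+0+0+0+0+0 mod 2 = 0
  c[9] = d·G[:,9] = (11010000000)·(00000100000) mod 2 = 0+0+0+0+0+0+0+0+0+0+0 mod 2 = 0
  c[10] = d·G[:,10] = (11010000000)·(00000010000) mod 2 = 0+0+0+0+0+0+0+0+0+0+0 mod 2 = 0
  c[11] = d·G[:,11] = (11010000000)·(00000001000) mod 2 = 0+0+0+0+0+0+0+0+0+0+0 mod 2 = 0
  c[12] = d·G[:,12] = (11010000000)·(00000000100) mod 2 = 0+0+0+0+0+0+0+0+0+0+0 mod 2 = 0
  c[13] = d·G[:,13] = (11010000000)·(00000000010) mod 2 = 0+0+0+0+0+0+0+0+0+0+0 mod 2 = 0
  c[14] = d·G[:,14] = (11010000000)·(00000000001) mod 2 = 0+0+0+0+0+0+0+0+0+0+0 mod 2 = 0
Codeword = 101010100000000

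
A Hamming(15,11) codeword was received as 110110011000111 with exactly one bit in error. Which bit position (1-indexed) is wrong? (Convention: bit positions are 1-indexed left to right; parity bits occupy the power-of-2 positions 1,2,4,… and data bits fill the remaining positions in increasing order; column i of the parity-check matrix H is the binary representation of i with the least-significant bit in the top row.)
Syndrome s = H · r^T (mod 2), r = 110110011000111:
  s[0] = (101010101010101)·(110110011000111) mod 2 = 1+0+0+0+1+0+0+0+1+0+0+0+1+0+1 mod 2 = 1
  s[1] = (011001100110011)·(110110011000111) mod 2 = 0+1+0+0+0+0+0+0+0+0+0+0+0+1+1 mod 2 = 1
  s[2] = (000111100001111)·(110110011000111) mod 2 = 0+0+0+1+1+0+0+0+0+0+0+0+1+1+1 mod 2 = 1
  s[3] = (000000011111111)·(110110011000111) mod 2 = 0+0+0+0+0+0+0+1+1+0+0+0+1+1+1 mod 2 = 1
Syndrome = 1111
Column i of H is the binary representation of i, so the syndrome is the binary index of the flipped bit.
Read s = 1111 with s[0] as LSB: 1·2^0 + 1·2^1 + 1·2^2 + 1·2^3 = 15.
Error is at bit position 15.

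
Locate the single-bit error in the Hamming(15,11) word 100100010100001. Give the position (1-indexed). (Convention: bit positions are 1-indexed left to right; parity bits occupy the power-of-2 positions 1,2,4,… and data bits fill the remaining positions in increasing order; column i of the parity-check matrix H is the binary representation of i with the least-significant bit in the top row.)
Syndrome s = H · r^T (mod 2), r = 100100010100001:
  s[0] = (101010101010101)·(100100010100001) mod 2 = 1+0+0+0+0+0+0+0+0+0+0+0+0+0+1 mod 2 = 0
  s[1] = (011001100110011)·(100100010100001) mod 2 = 0+0+0+0+0+0+0+0+0+1+0+0+0+0+1 mod 2 = 0
  s[2] = (000111100001111)·(100100010100001) mod 2 = 0+0+0+1+0+0+0+0+0+0+0+0+0+0+1 mod 2 = 0
  s[3] = (000000011111111)·(100100010100001) mod 2 = 0+0+0+0+0+0+0+1+0+1+0+0+0+0+1 mod 2 = 1
Syndrome = 0001
Column i of H is the binary representation of i, so the syndrome is the binary index of the flipped bit.
Read s = 0001 with s[0] as LSB: 0·2^0 + 0·2^1 + 0·2^2 + 1·2^3 = 8.
Error is at bit position 8.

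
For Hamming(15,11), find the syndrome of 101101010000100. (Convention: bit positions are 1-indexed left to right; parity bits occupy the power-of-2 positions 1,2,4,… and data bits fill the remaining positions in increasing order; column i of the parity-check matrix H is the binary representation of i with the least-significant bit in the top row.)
Syndrome s = H · r^T (mod 2), r = 101101010000100:
  s[0] = (101010101010101)·(101101010000100) mod 2 = 1+0+1+0+0+0+0+0+0+0+0+0+1+0+0 mod 2 = 1
  s[1] = (011001100110011)·(101101010000100) mod 2 = 0+0+1+0+0+1+0+0+0+0+0+0+0+0+0 mod 2 = 0
  s[2] = (000111100001111)·(101101010000100) mod 2 = 0+0+0+1+0+1+0+0+0+0+0+0+1+0+0 mod 2 = 1
  s[3] = (000000011111111)·(101101010000100) mod 2 = 0+0+0+0+0+0+0+1+0+0+0+0+1+0+0 mod 2 = 0
Syndrome = 1010
Non-zero syndrome: error at position 5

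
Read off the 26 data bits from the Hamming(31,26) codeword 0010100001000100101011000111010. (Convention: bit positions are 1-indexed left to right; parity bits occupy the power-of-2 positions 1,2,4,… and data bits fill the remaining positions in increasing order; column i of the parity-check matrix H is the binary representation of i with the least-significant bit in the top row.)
Parity bits occupy power-of-2 positions; data bits are at positions {3,5,6,7,9,10,11,12,13,14,15,17,18,19,20,21,22,23,24,25,26,27,28,29,30,31} (1-indexed).
Extract: c[3]=1 c[5]=1 c[6]=0 c[7]=0 c[9]=0 c[10]=1 c[11]=0 c[12]=0 c[13]=0 c[14]=1 c[15]=0 c[17]=1 c[18]=0 c[19]=1 c[20]=0 c[21]=1 c[22]=1 c[23]=0 c[24]=0 c[25]=0 c[26]=1 c[27]=1 c[28]=1 c[29]=0 c[30]=1 c[31]=0
Data = 11000100010101011000111010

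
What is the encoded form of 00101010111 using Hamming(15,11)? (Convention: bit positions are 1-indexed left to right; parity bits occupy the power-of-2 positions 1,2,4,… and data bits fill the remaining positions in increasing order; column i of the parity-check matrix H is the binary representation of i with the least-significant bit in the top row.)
Codeword c = d · G (mod 2), d = 00101010111:
  c[0] = d·G[:,0] = (00101010111)·(11011010101) mod 2 = 0+0+0+0+1+0+1+0+1+0+1 mod 2 = 0
  c[1] = d·G[:,1] = (00101010111)·(10110110011) mod 2 = 0+0+1+0+0+0+1+0+0+1+1 mod 2 = 0
  c[2] = d·G[:,2] = (00101010111)·(10000000000) mod 2 = 0+0+0+0+0+0+0+0+0+0+0 mod 2 = 0
  c[3] = d·G[:,3] = (00101010111)·(01110001111) mod 2 = 0+0+1+0+0+0+0+0+1+1+1 mod 2 = 0
  c[4] = d·G[:,4] = (00101010111)·(01000000000) mod 2 = 0+0+0+0+0+0+0+0+0+0+0 mod 2 = 0
  c[5] = d·G[:,5] = (00101010111)·(00100000000) mod 2 = 0+0+1+0+0+0+0+0+0+0+0 mod 2 = 1
  c[6] = d·G[:,6] = (00101010111)·(00010000000) mod 2 = 0+0+0+0+0+0+0+0+0+0+0 mod 2 = 0
  c[7] = d·G[:,7] = (00101010111)·(00001111111) mod 2 = 0+0+0+0+1+0+1+0+1+1+1 mod 2 = 1
  c[8] = d·G[:,8] = (00101010111)·(00001000000) mod 2 = 0+0+0+0+1+0+0+0+0+0+0 mod 2 = 1
  c[9] = d·G[:,9] = (00101010111)·(00000100000) mod 2 = 0+0+0+0+0+0+0+0+0+0+0 mod 2 = 0
  c[10] = d·G[:,10] = (00101010111)·(00000010000) mod 2 = 0+0+0+0+0+0+1+0+0+0+0 mod 2 = 1
  c[11] = d·G[:,11] = (00101010111)·(00000001000) mod 2 = 0+0+0+0+0+0+0+0+0+0+0 mod 2 = 0
  c[12] = d·G[:,12] = (00101010111)·(00000000100) mod 2 = 0+0+0+0+0+0+0+0+1+0+0 mod 2 = 1
  c[13] = d·G[:,13] = (00101010111)·(00000000010) mod 2 = 0+0+0+0+0+0+0+0+0+1+0 mod 2 = 1
  c[14] = d·G[:,14] = (00101010111)·(00000000001) mod 2 = 0+0+0+0+0+0+0+0+0+0+1 mod 2 = 1
Codeword = 000001011010111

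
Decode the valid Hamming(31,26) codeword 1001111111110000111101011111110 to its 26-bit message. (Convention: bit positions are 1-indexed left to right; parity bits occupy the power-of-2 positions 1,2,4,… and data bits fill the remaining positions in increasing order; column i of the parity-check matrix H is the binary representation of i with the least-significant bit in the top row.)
Parity bits occupy power-of-2 positions; data bits are at positions {3,5,6,7,9,10,11,12,13,14,15,17,18,19,20,21,22,23,24,25,26,27,28,29,30,31} (1-indexed).
Extract: c[3]=0 c[5]=1 c[6]=1 c[7]=1 c[9]=1 c[10]=1 c[11]=1 c[12]=1 c[13]=0 c[14]=0 c[15]=0 c[17]=1 c[18]=1 c[19]=1 c[20]=1 c[21]=0 c[22]=1 c[23]=0 c[24]=1 c[25]=1 c[26]=1 c[27]=1 c[28]=1 c[29]=1 c[30]=1 c[31]=0
Data = 01111111000111101011111110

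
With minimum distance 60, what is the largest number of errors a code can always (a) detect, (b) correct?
(a) Detection requires d_min ≥ e+1, so e ≤ d_min − 1 = 59.
(b) Correction requires d_min ≥ 2t+1, so t ≤ ⌊(d_min − 1)/2⌋ = ⌊59/2⌋ = 29.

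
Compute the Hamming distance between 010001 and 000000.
XOR = 010001, count of 1s = 2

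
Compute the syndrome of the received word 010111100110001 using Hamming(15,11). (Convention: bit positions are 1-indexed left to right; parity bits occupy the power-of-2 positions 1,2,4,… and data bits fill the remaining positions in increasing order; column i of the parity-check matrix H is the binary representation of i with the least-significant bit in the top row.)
Syndrome s = H · r^T (mod 2), r = 010111100110001:
  s[0] = (101010101010101)·(010111100110001) mod 2 = 0+0+0+0+1+0+1+0+0+0+1+0+0+0+1 mod 2 = 0
  s[1] = (011001100110011)·(010111100110001) mod 2 = 0+1+0+0+0+1+1+0+0+1+1+0+0+0+1 mod 2 = 0
  s[2] = (000111100001111)·(010111100110001) mod 2 = 0+0+0+1+1+1+1+0+0+0+0+0+0+0+1 mod 2 = 1
  s[3] = (000000011111111)·(010111100110001) mod 2 = 0+0+0+0+0+0+0+0+0+1+1+0+0+0+1 mod 2 = 1
Syndrome = 0011
Non-zero syndrome: error at position 12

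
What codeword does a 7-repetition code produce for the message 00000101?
Repeat each bit 7× and concatenate:
0→0000000  0→0000000  0→0000000  0→0000000  0→0000000  1→1111111  0→0000000  1→1111111
Codeword = 00000000000000000000000000000000000111111100000001111111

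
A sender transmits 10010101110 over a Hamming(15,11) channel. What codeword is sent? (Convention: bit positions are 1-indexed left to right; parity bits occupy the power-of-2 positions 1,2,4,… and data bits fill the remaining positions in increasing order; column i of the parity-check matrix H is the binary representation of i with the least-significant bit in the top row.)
Codeword c = d · G (mod 2), d = 10010101110:
  c[0] = d·G[:,0] = (10010101110)·(11011010101) mod 2 = 1+0+0+1+0+0+0+0+1+0+0 mod 2 = 1
  c[1] = d·G[:,1] = (10010101110)·(10110110011) mod 2 = 1+0+0+1+0+1+0+0+0+1+0 mod 2 = 0
  c[2] = d·G[:,2] = (10010101110)·(10000000000) mod 2 = 1+0+0+0+0+0+0+0+0+0+0 mod 2 = 1
  c[3] = d·G[:,3] = (10010101110)·(01110001111) mod 2 = 0+0+0+1+0+0+0+1+1+1+0 mod 2 = 0
  c[4] = d·G[:,4] = (10010101110)·(01000000000) mod 2 = 0+0+0+0+0+0+0+0+0+0+0 mod 2 = 0
  c[5] = d·G[:,5] = (10010101110)·(00100000000) mod 2 = 0+0+0+0+0+0+0+0+0+0+0 mod 2 = 0
  c[6] = d·G[:,6] = (10010101110)·(00010000000) mod 2 = 0+0+0+1+0+0+0+0+0+0+0 mod 2 = 1
  c[7] = d·G[:,7] = (10010101110)·(00001111111) mod 2 = 0+0+0+0+0+1+0+1+1+1+0 mod 2 = 0
  c[8] = d·G[:,8] = (10010101110)·(00001000000) mod 2 = 0+0+0+0+0+0+0+0+0+0+0 mod 2 = 0
  c[9] = d·G[:,9] = (10010101110)·(00000100000) mod 2 = 0+0+0+0+0+1+0+0+0+0+0 mod 2 = 1
  c[10] = d·G[:,10] = (10010101110)·(00000010000) mod 2 = 0+0+0+0+0+0+0+0+0+0+0 mod 2 = 0
  c[11] = d·G[:,11] = (10010101110)·(00000001000) mod 2 = 0+0+0+0+0+0+0+1+0+0+0 mod 2 = 1
  c[12] = d·G[:,12] = (10010101110)·(00000000100) mod 2 = 0+0+0+0+0+0+0+0+1+0+0 mod 2 = 1
  c[13] = d·G[:,13] = (10010101110)·(00000000010) mod 2 = 0+0+0+0+0+0+0+0+0+1+0 mod 2 = 1
  c[14] = d·G[:,14] = (10010101110)·(00000000001) mod 2 = 0+0+0+0+0+0+0+0+0+0+0 mod 2 = 0
Codeword = 101000100101110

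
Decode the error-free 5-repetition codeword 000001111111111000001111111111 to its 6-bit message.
Split into 5-bit blocks: 00000 11111 11111 00000 11111 11111
Data = 011011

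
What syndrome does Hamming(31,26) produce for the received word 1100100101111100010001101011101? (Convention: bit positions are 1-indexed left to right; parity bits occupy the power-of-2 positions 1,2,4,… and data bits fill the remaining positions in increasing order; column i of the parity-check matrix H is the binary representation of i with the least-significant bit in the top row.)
Syndrome s = H · r^T (mod 2), r = 1100100101111100010001101011101:
  s[0] = (1010101010101010101010101010101)·(1100100101111100010001101011101) mod 2 = 1+0+0+0+1+0+0+0+0+0+1+0+1+0+0+0+0+0+0+0+0+0+1+0+1+0+1+0+1+0+1 mod 2 = 1
  s[1] = (0110011001100110011001100110011)·(1100100101111100010001101011101) mod 2 = 0+1+0+0+0+0+0+0+0+1+1+0+0+1+0+0+0+1+0+0+0+1+1+0+0+0+1+0+0+0+1 mod 2 = 1
  s[2] = (0001111000011110000111100001111)·(1100100101111100010001101011101) mod 2 = 0+0+0+0+1+0+0+0+0+0+0+1+1+1+0+0+0+0+0+0+0+1+1+0+0+0+0+1+1+0+1 mod 2 = 1
  s[3] = (0000000111111110000000011111111)·(1100100101111100010001101011101) mod 2 = 0+0+0+0+0+0+0+1+0+1+1+1+1+1+0+0+0+0+0+0+0+0+0+0+1+0+1+1+1+0+1 mod 2 = 1
  s[4] = (0000000000000001111111111111111)·(1100100101111100010001101011101) mod 2 = 0+0+0+0+0+0+0+0+0+0+0+0+0+0+0+0+0+1+0+0+0+1+1+0+1+0+1+1+1+0+1 mod 2 = 0
Syndrome = 11110
Non-zero syndrome: error at position 15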